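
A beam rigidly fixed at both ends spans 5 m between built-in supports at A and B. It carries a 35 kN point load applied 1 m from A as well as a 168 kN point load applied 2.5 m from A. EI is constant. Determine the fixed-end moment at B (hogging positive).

M_B = 110.6 kN·m

Release both end moments; the primary structure is a simply-supported span AB with redundants M_A and M_B.
End rotations of the released simple span under the applied load (×1/EI):
  at A: point load 35 at a = 1: Pab(L + b)/(6LEI) = 42/EI
  at B: point load 35 at a = 1: Pab(L + a)/(6LEI) = 28/EI
  at A: point load 168 at a = 2.5: Pab(L + b)/(6LEI) = 262.5/EI
  at B: point load 168 at a = 2.5: Pab(L + a)/(6LEI) = 262.5/EI
  θ_A0 = 304.5/EI,  θ_B0 = 290.5/EI
Flexibility coefficients: a unit moment at one end gives L/(3EI) there and L/(6EI) at the far end, so f₁₁ = f₂₂ = 1.667/EI and f₁₂ = f₂₁ = 0.8333/EI.
Compatibility — zero rotation at each built-in end:
  1.667 M_A + 0.8333 M_B = 304.5
  0.8333 M_A + 1.667 M_B = 290.5
Solving the pair gives M_A = 127.4 kN·m and M_B = 110.6 kN·m (hogging).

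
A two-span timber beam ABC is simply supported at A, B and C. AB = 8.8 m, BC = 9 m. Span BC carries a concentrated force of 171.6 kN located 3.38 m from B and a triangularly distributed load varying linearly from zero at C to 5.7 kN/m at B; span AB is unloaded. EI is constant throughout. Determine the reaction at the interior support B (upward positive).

R_B = 161.2 kN

Take M_B as the redundant. Released structure: two simple spans AB and BC with a hinge at B.
Discontinuity in slope at B on the released structure — sum the simple-span end rotations:
  span BC: point load 171.6 at a = 3.38: Pab(L + b)/(6LEI) = 882.5/EI
  span BC: triangular load, peak 5.7: w₀L³/(45EI) = 92.34/EI
  relative rotation θ_0 = (0 + 974.9)/EI = 974.9/EI
A unit hogging moment at B produces rotation L₁/(3EI) + L₂/(3EI) = 5.933/EI.
Slope continuity at B: θ_0 = M_B·5.933/EI, so M_B = 974.9/5.933 = 164.3 kN·m (hogging).
Span AB, ΣM about A with M_B applied at B: R_B^{AB}·8.8 = 0 + 164.3, so R_B^{AB} = 18.67 kN and R_A = 0 − 18.67 = -18.67 kN.
Span BC, ΣM about C: R_B^{BC}·9 = 1118 + 164.3, so R_B^{BC} = 142.5 kN and R_C = 197.2 − 142.5 = 54.74 kN.
R_B = 18.67 + 142.5 = 161.2 kN.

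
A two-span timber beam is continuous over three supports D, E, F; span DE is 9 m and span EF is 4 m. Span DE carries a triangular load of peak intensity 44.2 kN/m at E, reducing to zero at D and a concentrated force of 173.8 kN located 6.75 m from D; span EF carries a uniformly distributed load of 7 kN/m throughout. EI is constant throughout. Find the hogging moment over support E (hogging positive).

Insert a hinge at E; M_E is the redundant, and each span becomes simply supported.
End slopes at the hinge E, treating each span as simply supported:
  span DE: triangular load, peak 44.2: w₀L³/(45EI) = 716/EI
  span DE: point load 173.8 at a = 6.75: Pab(L + a)/(6LEI) = 769.9/EI
  span EF: UDL 7: wL³/(24EI) = 18.67/EI
  relative rotation θ_0 = (1486 + 18.67)/EI = 1505/EI
A unit hogging moment at E produces rotation L₁/(3EI) + L₂/(3EI) = 4.333/EI.
Slope continuity at E: θ_0 = M_E·4.333/EI, so M_E = 1505/4.333 = 347.2 kN·m (hogging).

M_E = 347.2 kN·m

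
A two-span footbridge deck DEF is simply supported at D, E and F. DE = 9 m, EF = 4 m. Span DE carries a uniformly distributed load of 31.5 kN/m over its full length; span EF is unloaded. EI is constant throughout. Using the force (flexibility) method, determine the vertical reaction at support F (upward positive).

Release continuity at E by inserting a hinge; the redundant is the internal moment M_E. The primary structure is two simply-supported spans DE and EF.
End slopes at the hinge E, treating each span as simply supported:
  span DE: UDL 31.5: wL³/(24EI) = 956.8/EI
  relative rotation θ_0 = (956.8 + 0)/EI = 956.8/EI
A unit hogging moment at E produces rotation L₁/(3EI) + L₂/(3EI) = 4.333/EI.
Compatibility: M_E·(L₁+L₂)/(3EI) = θ_0, giving M_E = 220.8 kN·m (hogging).
Span EF, ΣM about F: R_E^{EF}·4 = 0 + 220.8, so R_E^{EF} = 55.2 kN and R_F = 0 − 55.2 = -55.2 kN.

R_F = -55.2 kN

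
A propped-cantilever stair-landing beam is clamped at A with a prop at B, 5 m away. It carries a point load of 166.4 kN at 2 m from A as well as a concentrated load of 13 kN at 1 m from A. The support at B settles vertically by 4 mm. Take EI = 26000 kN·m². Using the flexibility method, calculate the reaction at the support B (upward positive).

Release the roller at B. Primary structure: cantilever fixed at A.
Free-end deflection of the primary structure under the applied loading (downward +):
  point load 166.4 at a = 2: Pa²(3L − a)/(6EI) = 1442/EI
  point load 13 at a = 1: Pa²(3L − a)/(6EI) = 30.33/EI
  δ_0 = 1472/EI
Flexibility coefficient — unit upward force at B: δ_{BB} = L³/(3EI) = 41.67/EI.
With EI = 26000 kN·m²: δ_0 = 0.056633 m and δ_{BB} = 0.001603 m/kN.
Compatibility — the beam at B must follow the support down by 0.004 m: δ_0 − R_B·δ_{BB} = 0.004, so R_B = (0.056633 − 0.004)/0.001603 = 32.84 kN.

R_B = 32.84 kN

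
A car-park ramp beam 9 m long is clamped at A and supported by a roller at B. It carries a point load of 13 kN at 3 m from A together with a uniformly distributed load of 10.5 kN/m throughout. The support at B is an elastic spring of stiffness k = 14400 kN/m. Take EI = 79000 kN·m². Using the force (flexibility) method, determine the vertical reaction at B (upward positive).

R_B = 36.54 kN

Remove the prop at B; the released (primary) structure is a cantilever built in at A.
Deflection at B on the released cantilever, summing each load's contribution:
  point load 13 at a = 3: Pa²(3L − a)/(6EI) = 468/EI
  UDL 10.5: wL⁴/(8EI) = 8611/EI
  δ_0 = 9079/EI
Tip deflection under a unit load at B: L³/(3EI) = 243/EI.
With EI = 79000 kN·m²: δ_0 = 0.11493 m and δ_{BB} = 0.003076 m/kN.
Compatibility — the spring shortens by R_B/k under the reaction it provides: δ_0 − R_B·δ_{BB} = R_B/k. With 1/k = 0.000069 m/kN, R_B = δ_0 / (δ_{BB} + 1/k) = 0.11493 / (0.003076 + 0.000069) = 36.54 kN.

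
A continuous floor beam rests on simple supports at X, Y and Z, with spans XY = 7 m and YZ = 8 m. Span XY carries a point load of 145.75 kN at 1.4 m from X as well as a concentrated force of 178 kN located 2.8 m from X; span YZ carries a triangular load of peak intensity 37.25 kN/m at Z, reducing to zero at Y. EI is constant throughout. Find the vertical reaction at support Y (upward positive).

R_Y = 208.3 kN

Insert a hinge at Y; M_Y is the redundant, and each span becomes simply supported.
Discontinuity in slope at Y on the released structure — sum the simple-span end rotations:
  span XY: point load 145.75 at a = 1.4: Pab(L + a)/(6LEI) = 228.5/EI
  span XY: point load 178 at a = 2.8: Pab(L + a)/(6LEI) = 488.4/EI
  span YZ: triangular load, peak 37.25: 7w₀L³/(360EI) = 370.8/EI
  relative rotation θ_0 = (717 + 370.8)/EI = 1088/EI
A unit hogging moment at Y produces rotation L₁/(3EI) + L₂/(3EI) = 5/EI.
Compatibility: M_Y·(L₁+L₂)/(3EI) = θ_0, giving M_Y = 217.6 kN·m (hogging).
Span XY, ΣM about X with M_Y applied at Y: R_Y^{XY}·7 = 702.5 + 217.6, so R_Y^{XY} = 131.4 kN and R_X = 323.8 − 131.4 = 192.3 kN.
Span YZ, ΣM about Z: R_Y^{YZ}·8 = 397.3 + 217.6, so R_Y^{YZ} = 76.86 kN and R_Z = 149 − 76.86 = 72.14 kN.
R_Y = 131.4 + 76.86 = 208.3 kN.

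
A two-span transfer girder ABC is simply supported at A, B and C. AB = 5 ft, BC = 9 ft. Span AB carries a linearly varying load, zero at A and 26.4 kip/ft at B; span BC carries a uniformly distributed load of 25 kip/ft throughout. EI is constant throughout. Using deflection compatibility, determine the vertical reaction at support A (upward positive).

Insert a hinge at B; M_B is the redundant, and each span becomes simply supported.
Rotations at B on the released spans (each span's end-slope, ×1/EI):
  span AB: triangular load, peak 26.4: w₀L³/(45EI) = 73.33/EI
  span BC: UDL 25: wL³/(24EI) = 759.4/EI
  relative rotation θ_0 = (73.33 + 759.4)/EI = 832.7/EI
A unit hogging moment at B produces rotation L₁/(3EI) + L₂/(3EI) = 4.667/EI.
Compatibility: M_B·(L₁+L₂)/(3EI) = θ_0, giving M_B = 178.4 kip·ft (hogging).
Span AB, ΣM about A with M_B applied at B: R_B^{AB}·5 = 220 + 178.4, so R_B^{AB} = 79.69 kip and R_A = 66 − 79.69 = -13.69 kip.

R_A = -13.69 kip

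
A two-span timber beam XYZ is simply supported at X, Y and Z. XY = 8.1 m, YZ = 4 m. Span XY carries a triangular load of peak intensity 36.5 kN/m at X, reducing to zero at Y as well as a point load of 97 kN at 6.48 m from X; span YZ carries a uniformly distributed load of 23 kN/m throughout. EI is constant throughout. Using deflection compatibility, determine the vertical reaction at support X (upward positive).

Release continuity at Y by inserting a hinge; the redundant is the internal moment M_Y. The primary structure is two simply-supported spans XY and YZ.
Discontinuity in slope at Y on the released structure — sum the simple-span end rotations:
  span XY: triangular load, peak 36.5: 7w₀L³/(360EI) = 377.2/EI
  span XY: point load 97 at a = 6.48: Pab(L + a)/(6LEI) = 305.5/EI
  span YZ: UDL 23: wL³/(24EI) = 61.33/EI
  relative rotation θ_0 = (682.7 + 61.33)/EI = 744/EI
A unit hogging moment at Y produces rotation L₁/(3EI) + L₂/(3EI) = 4.033/EI.
Compatibility: M_Y·(L₁+L₂)/(3EI) = θ_0, giving M_Y = 184.5 kN·m (hogging).
Span XY, ΣM about X with M_Y applied at Y: R_Y^{XY}·8.1 = 1028 + 184.5, so R_Y^{XY} = 149.6 kN and R_X = 244.8 − 149.6 = 95.18 kN.

R_X = 95.18 kN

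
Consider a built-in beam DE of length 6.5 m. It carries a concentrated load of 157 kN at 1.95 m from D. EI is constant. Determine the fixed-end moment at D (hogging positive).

Take the two fixed-end moments M_D, M_E as redundants; the released structure is the simple span DE.
On the primary (simply-supported) span, the end slopes from the loading are:
  at D: point load 157 at a = 1.95: Pab(L + b)/(6LEI) = 394.7/EI
  at E: point load 157 at a = 1.95: Pab(L + a)/(6LEI) = 301.8/EI
  θ_D0 = 394.7/EI,  θ_E0 = 301.8/EI
Flexibility coefficients: a unit moment at one end gives L/(3EI) there and L/(6EI) at the far end, so f₁₁ = f₂₂ = 2.167/EI and f₁₂ = f₂₁ = 1.083/EI.
Compatibility — zero rotation at each built-in end:
  2.167 M_D + 1.083 M_E = 394.7
  1.083 M_D + 2.167 M_E = 301.8
Solving the pair gives M_D = 150 kN·m and M_E = 64.29 kN·m (hogging).

M_D = 150 kN·m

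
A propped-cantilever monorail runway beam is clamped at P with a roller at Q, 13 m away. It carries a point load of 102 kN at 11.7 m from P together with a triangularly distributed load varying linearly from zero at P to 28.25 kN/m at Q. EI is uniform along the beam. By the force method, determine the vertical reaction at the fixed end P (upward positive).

R_P = 97.88 kN

Choose R_Q as the redundant. The primary structure is the cantilever fixed at P.
Free-end deflection of the primary structure under the applied loading (downward +):
  point load 102 at a = 11.7: Pa²(3L − a)/(6EI) = 63531/EI
  triangular load, peak 28.25 at the free end: 11w₀L⁴/(120EI) = 73961/EI
  δ_0 = 137492/EI
Tip deflection under a unit load at Q: L³/(3EI) = 732.3/EI.
The prop prevents deflection at Q: R_Q = δ_0/δ_{QQ} = 137492/732.3 = 187.7 kN.
Vertical equilibrium: R_P = ΣP − R_Q = 285.6 − 187.7 = 97.88 kN.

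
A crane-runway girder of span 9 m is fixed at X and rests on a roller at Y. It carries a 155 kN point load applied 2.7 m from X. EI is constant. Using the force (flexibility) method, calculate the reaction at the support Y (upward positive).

Choose R_Y as the redundant. The primary structure is the cantilever fixed at X.
Downward deflection at the released point Y due to the loads:
  point load 155 at a = 2.7: Pa²(3L − a)/(6EI) = 4576/EI
Tip deflection under a unit load at Y: L³/(3EI) = 243/EI.
The prop prevents deflection at Y: R_Y = δ_0/δ_{YY} = 4576/243 = 18.83 kN.

R_Y = 18.83 kN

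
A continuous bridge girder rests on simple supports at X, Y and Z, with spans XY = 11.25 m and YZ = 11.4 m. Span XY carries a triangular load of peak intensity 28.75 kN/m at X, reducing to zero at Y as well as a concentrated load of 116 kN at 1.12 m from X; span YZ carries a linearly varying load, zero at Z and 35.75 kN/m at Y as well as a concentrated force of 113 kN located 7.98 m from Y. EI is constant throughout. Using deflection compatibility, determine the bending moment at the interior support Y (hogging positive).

M_Y = 381.8 kN·m

Release continuity at Y by inserting a hinge; the redundant is the internal moment M_Y. The primary structure is two simply-supported spans XY and YZ.
Discontinuity in slope at Y on the released structure — sum the simple-span end rotations:
  span XY: triangular load, peak 28.75: 7w₀L³/(360EI) = 796/EI
  span XY: point load 116 at a = 1.12: Pab(L + a)/(6LEI) = 241.2/EI
  span YZ: triangular load, peak 35.75: w₀L³/(45EI) = 1177/EI
  span YZ: point load 113 at a = 7.98: Pab(L + b)/(6LEI) = 668.2/EI
  relative rotation θ_0 = (1037 + 1845)/EI = 2882/EI
A unit hogging moment at Y produces rotation L₁/(3EI) + L₂/(3EI) = 7.55/EI.
Compatibility: M_Y·(L₁+L₂)/(3EI) = θ_0, giving M_Y = 381.8 kN·m (hogging).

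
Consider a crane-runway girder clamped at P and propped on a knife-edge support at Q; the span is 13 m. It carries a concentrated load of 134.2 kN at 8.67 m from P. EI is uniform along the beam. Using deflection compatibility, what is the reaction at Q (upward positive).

Choose R_Q as the redundant. The primary structure is the cantilever fixed at P.
Deflection at Q on the released cantilever, summing each load's contribution:
  point load 134.2 at a = 8.67: Pa²(3L − a)/(6EI) = 50993/EI
Tip deflection under a unit load at Q: L³/(3EI) = 732.3/EI.
The prop prevents deflection at Q: R_Q = δ_0/δ_{QQ} = 50993/732.3 = 69.63 kN.

R_Q = 69.63 kN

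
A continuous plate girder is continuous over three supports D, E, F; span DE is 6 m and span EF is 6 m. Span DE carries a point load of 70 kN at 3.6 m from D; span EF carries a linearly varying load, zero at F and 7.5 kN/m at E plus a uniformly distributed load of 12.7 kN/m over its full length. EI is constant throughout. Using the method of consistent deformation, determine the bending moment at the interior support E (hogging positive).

Insert a hinge at E; M_E is the redundant, and each span becomes simply supported.
Rotations at E on the released spans (each span's end-slope, ×1/EI):
  span DE: point load 70 at a = 3.6: Pab(L + a)/(6LEI) = 161.3/EI
  span EF: triangular load, peak 7.5: w₀L³/(45EI) = 36/EI
  span EF: UDL 12.7: wL³/(24EI) = 114.3/EI
  relative rotation θ_0 = (161.3 + 150.3)/EI = 311.6/EI
A unit hogging moment at E produces rotation L₁/(3EI) + L₂/(3EI) = 4/EI.
Compatibility: M_E·(L₁+L₂)/(3EI) = θ_0, giving M_E = 77.89 kN·m (hogging).

M_E = 77.89 kN·m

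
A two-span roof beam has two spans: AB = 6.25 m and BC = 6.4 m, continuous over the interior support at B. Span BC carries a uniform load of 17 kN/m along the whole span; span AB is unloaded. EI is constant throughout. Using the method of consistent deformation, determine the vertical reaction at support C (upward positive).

Release continuity at B by inserting a hinge; the redundant is the internal moment M_B. The primary structure is two simply-supported spans AB and BC.
Discontinuity in slope at B on the released structure — sum the simple-span end rotations:
  span BC: UDL 17: wL³/(24EI) = 185.7/EI
  relative rotation θ_0 = (0 + 185.7)/EI = 185.7/EI
A unit hogging moment at B produces rotation L₁/(3EI) + L₂/(3EI) = 4.217/EI.
Compatibility: M_B·(L₁+L₂)/(3EI) = θ_0, giving M_B = 44.04 kN·m (hogging).
Span BC, ΣM about C: R_B^{BC}·6.4 = 348.2 + 44.04, so R_B^{BC} = 61.28 kN and R_C = 108.8 − 61.28 = 47.52 kN.

R_C = 47.52 kN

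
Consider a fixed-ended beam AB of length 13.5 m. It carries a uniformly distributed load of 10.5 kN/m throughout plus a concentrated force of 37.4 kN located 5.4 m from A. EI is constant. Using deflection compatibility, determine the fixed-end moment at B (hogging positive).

Take the two fixed-end moments M_A, M_B as redundants; the released structure is the simple span AB.
End rotations of the released simple span under the applied load (×1/EI):
  at A: UDL 10.5: wL³/(24EI) = 1076/EI
  at B: UDL 10.5: wL³/(24EI) = 1076/EI
  at A: point load 37.4 at a = 5.4: Pab(L + b)/(6LEI) = 436.2/EI
  at B: point load 37.4 at a = 5.4: Pab(L + a)/(6LEI) = 381.7/EI
  θ_A0 = 1513/EI,  θ_B0 = 1458/EI
Flexibility coefficients: a unit moment at one end gives L/(3EI) there and L/(6EI) at the far end, so f₁₁ = f₂₂ = 4.5/EI and f₁₂ = f₂₁ = 2.25/EI.
Compatibility — zero rotation at each built-in end:
  4.5 M_A + 2.25 M_B = 1513
  2.25 M_A + 4.5 M_B = 1458
Solving the pair gives M_A = 232.2 kN·m and M_B = 207.9 kN·m (hogging).

M_B = 207.9 kN·m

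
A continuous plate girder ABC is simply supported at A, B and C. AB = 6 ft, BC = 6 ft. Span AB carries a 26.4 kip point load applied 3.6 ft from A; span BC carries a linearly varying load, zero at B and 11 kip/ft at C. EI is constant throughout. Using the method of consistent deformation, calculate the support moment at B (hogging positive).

M_B = 26.76 kip·ft

Insert a hinge at B; M_B is the redundant, and each span becomes simply supported.
Discontinuity in slope at B on the released structure — sum the simple-span end rotations:
  span AB: point load 26.4 at a = 3.6: Pab(L + a)/(6LEI) = 60.83/EI
  span BC: triangular load, peak 11: 7w₀L³/(360EI) = 46.2/EI
  relative rotation θ_0 = (60.83 + 46.2)/EI = 107/EI
A unit hogging moment at B produces rotation L₁/(3EI) + L₂/(3EI) = 4/EI.
Slope continuity at B: θ_0 = M_B·4/EI, so M_B = 107/4 = 26.76 kip·ft (hogging).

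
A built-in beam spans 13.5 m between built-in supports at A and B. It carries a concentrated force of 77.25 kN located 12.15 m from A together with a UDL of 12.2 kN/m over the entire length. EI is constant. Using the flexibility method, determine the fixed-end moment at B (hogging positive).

Release both end moments; the primary structure is a simply-supported span AB with redundants M_A and M_B.
Simple-span end rotations at A and B under the given loads:
  at A: point load 77.25 at a = 12.15: Pab(L + b)/(6LEI) = 232.3/EI
  at B: point load 77.25 at a = 12.15: Pab(L + a)/(6LEI) = 401.2/EI
  at A: UDL 12.2: wL³/(24EI) = 1251/EI
  at B: UDL 12.2: wL³/(24EI) = 1251/EI
  θ_A0 = 1483/EI,  θ_B0 = 1652/EI
Flexibility coefficients: a unit moment at one end gives L/(3EI) there and L/(6EI) at the far end, so f₁₁ = f₂₂ = 4.5/EI and f₁₂ = f₂₁ = 2.25/EI.
Compatibility — zero rotation at each built-in end:
  4.5 M_A + 2.25 M_B = 1483
  2.25 M_A + 4.5 M_B = 1652
Solving the pair gives M_A = 194.7 kN·m and M_B = 269.8 kN·m (hogging).

M_B = 269.8 kN·m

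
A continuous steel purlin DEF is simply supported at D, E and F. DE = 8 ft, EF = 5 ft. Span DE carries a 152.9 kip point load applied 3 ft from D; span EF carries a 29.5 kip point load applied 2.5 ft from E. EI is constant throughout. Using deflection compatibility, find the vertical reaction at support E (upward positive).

Take M_E as the redundant. Released structure: two simple spans DE and EF with a hinge at E.
Discontinuity in slope at E on the released structure — sum the simple-span end rotations:
  span DE: point load 152.9 at a = 3: Pab(L + a)/(6LEI) = 525.6/EI
  span EF: point load 29.5 at a = 2.5: Pab(L + b)/(6LEI) = 46.09/EI
  relative rotation θ_0 = (525.6 + 46.09)/EI = 571.7/EI
A unit hogging moment at E produces rotation L₁/(3EI) + L₂/(3EI) = 4.333/EI.
Compatibility: M_E·(L₁+L₂)/(3EI) = θ_0, giving M_E = 131.9 kip·ft (hogging).
Span DE, ΣM about D with M_E applied at E: R_E^{DE}·8 = 458.7 + 131.9, so R_E^{DE} = 73.83 kip and R_D = 152.9 − 73.83 = 79.07 kip.
Span EF, ΣM about F: R_E^{EF}·5 = 73.75 + 131.9, so R_E^{EF} = 41.14 kip and R_F = 29.5 − 41.14 = -11.64 kip.
R_E = 73.83 + 41.14 = 115 kip.

R_E = 115 kip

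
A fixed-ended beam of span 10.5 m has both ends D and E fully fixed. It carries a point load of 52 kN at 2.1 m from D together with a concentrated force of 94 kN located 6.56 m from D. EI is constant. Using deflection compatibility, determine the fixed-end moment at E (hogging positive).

Release both end moments; the primary structure is a simply-supported span DE with redundants M_D and M_E.
Simple-span end rotations at D and E under the given loads:
  at D: point load 52 at a = 2.1: Pab(L + b)/(6LEI) = 275.2/EI
  at E: point load 52 at a = 2.1: Pab(L + a)/(6LEI) = 183.5/EI
  at D: point load 94 at a = 6.56: Pab(L + b)/(6LEI) = 556.9/EI
  at E: point load 94 at a = 6.56: Pab(L + a)/(6LEI) = 657.9/EI
  θ_D0 = 832.1/EI,  θ_E0 = 841.4/EI
Flexibility coefficients: a unit moment at one end gives L/(3EI) there and L/(6EI) at the far end, so f₁₁ = f₂₂ = 3.5/EI and f₁₂ = f₂₁ = 1.75/EI.
Compatibility — zero rotation at each built-in end:
  3.5 M_D + 1.75 M_E = 832.1
  1.75 M_D + 3.5 M_E = 841.4
Solving the pair gives M_D = 156.7 kN·m and M_E = 162 kN·m (hogging).

M_E = 162 kN·m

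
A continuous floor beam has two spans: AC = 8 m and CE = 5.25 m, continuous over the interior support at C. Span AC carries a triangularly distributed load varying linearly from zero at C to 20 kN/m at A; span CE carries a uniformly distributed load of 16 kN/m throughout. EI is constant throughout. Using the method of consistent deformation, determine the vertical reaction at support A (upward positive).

Release continuity at C by inserting a hinge; the redundant is the internal moment M_C. The primary structure is two simply-supported spans AC and CE.
Rotations at C on the released spans (each span's end-slope, ×1/EI):
  span AC: triangular load, peak 20: 7w₀L³/(360EI) = 199.1/EI
  span CE: UDL 16: wL³/(24EI) = 96.47/EI
  relative rotation θ_0 = (199.1 + 96.47)/EI = 295.6/EI
A unit hogging moment at C produces rotation L₁/(3EI) + L₂/(3EI) = 4.417/EI.
Slope continuity at C: θ_0 = M_C·4.417/EI, so M_C = 295.6/4.417 = 66.92 kN·m (hogging).
Span AC, ΣM about A with M_C applied at C: R_C^{AC}·8 = 213.3 + 66.92, so R_C^{AC} = 35.03 kN and R_A = 80 − 35.03 = 44.97 kN.

R_A = 44.97 kN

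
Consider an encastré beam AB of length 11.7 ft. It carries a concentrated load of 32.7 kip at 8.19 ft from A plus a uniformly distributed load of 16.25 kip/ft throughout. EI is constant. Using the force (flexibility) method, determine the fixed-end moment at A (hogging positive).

Take the two fixed-end moments M_A, M_B as redundants; the released structure is the simple span AB.
End rotations of the released simple span under the applied load (×1/EI):
  at A: point load 32.7 at a = 8.19: Pab(L + b)/(6LEI) = 203.7/EI
  at B: point load 32.7 at a = 8.19: Pab(L + a)/(6LEI) = 266.3/EI
  at A: UDL 16.25: wL³/(24EI) = 1084/EI
  at B: UDL 16.25: wL³/(24EI) = 1084/EI
  θ_A0 = 1288/EI,  θ_B0 = 1351/EI
Flexibility coefficients: a unit moment at one end gives L/(3EI) there and L/(6EI) at the far end, so f₁₁ = f₂₂ = 3.9/EI and f₁₂ = f₂₁ = 1.95/EI.
Compatibility — zero rotation at each built-in end:
  3.9 M_A + 1.95 M_B = 1288
  1.95 M_A + 3.9 M_B = 1351
Solving the pair gives M_A = 209.5 kip·ft and M_B = 241.6 kip·ft (hogging).

M_A = 209.5 kip·ft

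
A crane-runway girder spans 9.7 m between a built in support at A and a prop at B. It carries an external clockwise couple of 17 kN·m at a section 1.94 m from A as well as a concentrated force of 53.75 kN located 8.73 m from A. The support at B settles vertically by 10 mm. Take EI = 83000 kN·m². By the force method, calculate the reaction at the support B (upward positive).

R_B = 43.93 kN

Take the reaction at B as the redundant and release it; the primary structure is a cantilever fixed at A.
Downward deflection at the released point B due to the loads:
  clockwise couple 17 at a = 1.94: M₀a(2L − a)/(2EI) = 287.9/EI
  point load 53.75 at a = 8.73: Pa²(3L − a)/(6EI) = 13907/EI
  δ_0 = 14195/EI
Tip deflection under a unit load at B: L³/(3EI) = 304.2/EI.
With EI = 83000 kN·m²: δ_0 = 0.17103 m and δ_{BB} = 0.003665 m/kN.
Compatibility — the beam at B must follow the support down by 0.01 m: δ_0 − R_B·δ_{BB} = 0.01, so R_B = (0.17103 − 0.01)/0.003665 = 43.93 kN.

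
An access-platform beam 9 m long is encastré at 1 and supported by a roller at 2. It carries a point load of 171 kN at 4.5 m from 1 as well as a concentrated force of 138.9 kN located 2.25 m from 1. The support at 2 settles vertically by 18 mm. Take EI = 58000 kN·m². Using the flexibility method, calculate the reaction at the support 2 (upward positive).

Choose R_2 as the redundant. The primary structure is the cantilever fixed at 1.
Free-end deflection of the primary structure under the applied loading (downward +):
  point load 171 at a = 4.5: Pa²(3L − a)/(6EI) = 12985/EI
  point load 138.9 at a = 2.25: Pa²(3L − a)/(6EI) = 2901/EI
  δ_0 = 15886/EI
Flexibility coefficient — unit upward force at 2: δ_{22} = L³/(3EI) = 243/EI.
With EI = 58000 kN·m²: δ_0 = 0.2739 m and δ_{22} = 0.00419 m/kN.
Compatibility — the beam at 2 must follow the support down by 0.018 m: δ_0 − R_2·δ_{22} = 0.018, so R_2 = (0.2739 − 0.018)/0.00419 = 61.08 kN.

R_2 = 61.08 kN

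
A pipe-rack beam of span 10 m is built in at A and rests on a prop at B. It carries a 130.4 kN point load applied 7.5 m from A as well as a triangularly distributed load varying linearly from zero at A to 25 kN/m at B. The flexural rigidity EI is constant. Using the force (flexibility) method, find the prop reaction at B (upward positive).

R_B = 151.3 kN

Take the reaction at B as the redundant and release it; the primary structure is a cantilever fixed at A.
Free-end deflection of the primary structure under the applied loading (downward +):
  point load 130.4 at a = 7.5: Pa²(3L − a)/(6EI) = 27506/EI
  triangular load, peak 25 at the free end: 11w₀L⁴/(120EI) = 22917/EI
  δ_0 = 50423/EI
Tip deflection under a unit load at B: L³/(3EI) = 333.3/EI.
The prop prevents deflection at B: R_B = δ_0/δ_{BB} = 50423/333.3 = 151.3 kN.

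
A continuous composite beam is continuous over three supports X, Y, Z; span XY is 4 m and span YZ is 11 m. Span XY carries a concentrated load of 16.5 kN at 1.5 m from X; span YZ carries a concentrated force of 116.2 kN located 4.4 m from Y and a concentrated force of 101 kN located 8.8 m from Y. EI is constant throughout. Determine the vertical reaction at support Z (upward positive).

Take M_Y as the redundant. Released structure: two simple spans XY and YZ with a hinge at Y.
Rotations at Y on the released spans (each span's end-slope, ×1/EI):
  span XY: point load 16.5 at a = 1.5: Pab(L + a)/(6LEI) = 14.18/EI
  span YZ: point load 116.2 at a = 4.4: Pab(L + b)/(6LEI) = 899.9/EI
  span YZ: point load 101 at a = 8.8: Pab(L + b)/(6LEI) = 391.1/EI
  relative rotation θ_0 = (14.18 + 1291)/EI = 1305/EI
A unit hogging moment at Y produces rotation L₁/(3EI) + L₂/(3EI) = 5/EI.
Compatibility: M_Y·(L₁+L₂)/(3EI) = θ_0, giving M_Y = 261 kN·m (hogging).
Span YZ, ΣM about Z: R_Y^{YZ}·11 = 989.1 + 261, so R_Y^{YZ} = 113.6 kN and R_Z = 217.2 − 113.6 = 103.6 kN.

R_Z = 103.6 kN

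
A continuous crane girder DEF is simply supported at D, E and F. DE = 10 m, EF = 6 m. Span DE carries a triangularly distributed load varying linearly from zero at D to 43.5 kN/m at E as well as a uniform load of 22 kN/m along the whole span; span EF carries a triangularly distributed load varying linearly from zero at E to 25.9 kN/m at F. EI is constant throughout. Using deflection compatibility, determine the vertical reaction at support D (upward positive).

R_D = 145.1 kN

Release continuity at E by inserting a hinge; the redundant is the internal moment M_E. The primary structure is two simply-supported spans DE and EF.
Discontinuity in slope at E on the released structure — sum the simple-span end rotations:
  span DE: triangular load, peak 43.5: w₀L³/(45EI) = 966.7/EI
  span DE: UDL 22: wL³/(24EI) = 916.7/EI
  span EF: triangular load, peak 25.9: 7w₀L³/(360EI) = 108.8/EI
  relative rotation θ_0 = (1883 + 108.8)/EI = 1992/EI
A unit hogging moment at E produces rotation L₁/(3EI) + L₂/(3EI) = 5.333/EI.
Compatibility: M_E·(L₁+L₂)/(3EI) = θ_0, giving M_E = 373.5 kN·m (hogging).
Span DE, ΣM about D with M_E applied at E: R_E^{DE}·10 = 2550 + 373.5, so R_E^{DE} = 292.4 kN and R_D = 437.5 − 292.4 = 145.1 kN.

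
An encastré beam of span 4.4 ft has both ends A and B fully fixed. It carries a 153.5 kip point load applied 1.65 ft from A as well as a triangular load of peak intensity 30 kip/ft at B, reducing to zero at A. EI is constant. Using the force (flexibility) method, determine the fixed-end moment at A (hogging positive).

Take the two fixed-end moments M_A, M_B as redundants; the released structure is the simple span AB.
End rotations of the released simple span under the applied load (×1/EI):
  at A: point load 153.5 at a = 1.65: Pab(L + b)/(6LEI) = 188.6/EI
  at B: point load 153.5 at a = 1.65: Pab(L + a)/(6LEI) = 159.6/EI
  at A: triangular load, peak 30: 7w₀L³/(360EI) = 49.69/EI
  at B: triangular load, peak 30: w₀L³/(45EI) = 56.79/EI
  θ_A0 = 238.3/EI,  θ_B0 = 216.4/EI
Flexibility coefficients: a unit moment at one end gives L/(3EI) there and L/(6EI) at the far end, so f₁₁ = f₂₂ = 1.467/EI and f₁₂ = f₂₁ = 0.7333/EI.
Compatibility — zero rotation at each built-in end:
  1.467 M_A + 0.7333 M_B = 238.3
  0.7333 M_A + 1.467 M_B = 216.4
Solving the pair gives M_A = 118.3 kip·ft and M_B = 88.4 kip·ft (hogging).

M_A = 118.3 kip·ft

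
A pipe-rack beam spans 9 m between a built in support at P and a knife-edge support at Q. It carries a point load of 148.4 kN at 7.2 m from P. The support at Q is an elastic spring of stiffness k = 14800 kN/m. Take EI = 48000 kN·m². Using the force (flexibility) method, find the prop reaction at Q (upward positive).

Take the reaction at Q as the redundant and release it; the primary structure is a cantilever fixed at P.
Free-end deflection of the primary structure under the applied loading (downward +):
  point load 148.4 at a = 7.2: Pa²(3L − a)/(6EI) = 25387/EI
Tip deflection under a unit load at Q: L³/(3EI) = 243/EI.
With EI = 48000 kN·m²: δ_0 = 0.5289 m and δ_{QQ} = 0.005063 m/kN.
Compatibility — the spring shortens by R_Q/k under the reaction it provides: δ_0 − R_Q·δ_{QQ} = R_Q/k. With 1/k = 0.000068 m/kN, R_Q = δ_0 / (δ_{QQ} + 1/k) = 0.5289 / (0.005063 + 0.000068) = 103.1 kN.

R_Q = 103.1 kN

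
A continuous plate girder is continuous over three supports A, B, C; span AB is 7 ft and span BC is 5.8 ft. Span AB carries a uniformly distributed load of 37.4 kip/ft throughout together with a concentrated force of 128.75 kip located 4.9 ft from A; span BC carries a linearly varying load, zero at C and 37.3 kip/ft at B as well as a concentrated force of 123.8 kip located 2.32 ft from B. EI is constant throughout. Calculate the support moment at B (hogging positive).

M_B = 313.6 kip·ft

Insert a hinge at B; M_B is the redundant, and each span becomes simply supported.
End slopes at the hinge B, treating each span as simply supported:
  span AB: UDL 37.4: wL³/(24EI) = 534.5/EI
  span AB: point load 128.75 at a = 4.9: Pab(L + a)/(6LEI) = 375.4/EI
  span BC: triangular load, peak 37.3: w₀L³/(45EI) = 161.7/EI
  span BC: point load 123.8 at a = 2.32: Pab(L + b)/(6LEI) = 266.5/EI
  relative rotation θ_0 = (909.9 + 428.3)/EI = 1338/EI
A unit hogging moment at B produces rotation L₁/(3EI) + L₂/(3EI) = 4.267/EI.
Compatibility: M_B·(L₁+L₂)/(3EI) = θ_0, giving M_B = 313.6 kip·ft (hogging).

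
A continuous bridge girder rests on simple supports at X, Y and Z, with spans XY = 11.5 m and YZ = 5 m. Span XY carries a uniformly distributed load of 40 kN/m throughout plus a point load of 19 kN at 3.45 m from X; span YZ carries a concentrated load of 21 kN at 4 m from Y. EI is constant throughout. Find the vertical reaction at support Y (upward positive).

Release continuity at Y by inserting a hinge; the redundant is the internal moment M_Y. The primary structure is two simply-supported spans XY and YZ.
End slopes at the hinge Y, treating each span as simply supported:
  span XY: UDL 40: wL³/(24EI) = 2535/EI
  span XY: point load 19 at a = 3.45: Pab(L + a)/(6LEI) = 114.3/EI
  span YZ: point load 21 at a = 4: Pab(L + b)/(6LEI) = 16.8/EI
  relative rotation θ_0 = (2649 + 16.8)/EI = 2666/EI
A unit hogging moment at Y produces rotation L₁/(3EI) + L₂/(3EI) = 5.5/EI.
Slope continuity at Y: θ_0 = M_Y·5.5/EI, so M_Y = 2666/5.5 = 484.7 kN·m (hogging).
Span XY, ΣM about X with M_Y applied at Y: R_Y^{XY}·11.5 = 2711 + 484.7, so R_Y^{XY} = 277.8 kN and R_X = 479 − 277.8 = 201.2 kN.
Span YZ, ΣM about Z: R_Y^{YZ}·5 = 21 + 484.7, so R_Y^{YZ} = 101.1 kN and R_Z = 21 − 101.1 = -80.14 kN.
R_Y = 277.8 + 101.1 = 379 kN.

R_Y = 379 kN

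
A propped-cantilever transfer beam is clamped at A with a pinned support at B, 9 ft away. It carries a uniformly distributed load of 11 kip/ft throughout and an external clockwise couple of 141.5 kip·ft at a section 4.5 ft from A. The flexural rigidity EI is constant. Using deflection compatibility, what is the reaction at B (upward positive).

Choose R_B as the redundant. The primary structure is the cantilever fixed at A.
Downward deflection at the released point B due to the loads:
  UDL 11: wL⁴/(8EI) = 9021/EI
  clockwise couple 141.5 at a = 4.5: M₀a(2L − a)/(2EI) = 4298/EI
  δ_0 = 13319/EI
Flexibility coefficient — unit upward force at B: δ_{BB} = L³/(3EI) = 243/EI.
Compatibility at B: δ_0 − R_B·δ_{BB} = 0, so R_B = 13319/243 = 54.81 kip.

R_B = 54.81 kip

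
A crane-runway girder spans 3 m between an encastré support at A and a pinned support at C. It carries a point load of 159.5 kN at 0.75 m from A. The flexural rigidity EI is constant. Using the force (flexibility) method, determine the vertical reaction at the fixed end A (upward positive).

R_A = 145.8 kN

Release the roller at C. Primary structure: cantilever fixed at A.
Primary-structure tip deflection at C by superposition:
  point load 159.5 at a = 0.75: Pa²(3L − a)/(6EI) = 123.4/EI
Flexibility coefficient — unit upward force at C: δ_{CC} = L³/(3EI) = 9/EI.
The prop prevents deflection at C: R_C = δ_0/δ_{CC} = 123.4/9 = 13.71 kN.
Vertical equilibrium: R_A = ΣP − R_C = 159.5 − 13.71 = 145.8 kN.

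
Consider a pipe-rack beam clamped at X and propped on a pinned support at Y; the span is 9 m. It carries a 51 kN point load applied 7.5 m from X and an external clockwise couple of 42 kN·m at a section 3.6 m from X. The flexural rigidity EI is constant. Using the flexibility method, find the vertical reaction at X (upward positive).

R_X = 8.152 kN

Release the roller at Y. Primary structure: cantilever fixed at X.
Downward deflection at the released point Y due to the loads:
  point load 51 at a = 7.5: Pa²(3L − a)/(6EI) = 9323/EI
  clockwise couple 42 at a = 3.6: M₀a(2L − a)/(2EI) = 1089/EI
  δ_0 = 10412/EI
Tip deflection under a unit load at Y: L³/(3EI) = 243/EI.
The prop prevents deflection at Y: R_Y = δ_0/δ_{YY} = 10412/243 = 42.85 kN.
Vertical equilibrium: R_X = ΣP − R_Y = 51 − 42.85 = 8.152 kN.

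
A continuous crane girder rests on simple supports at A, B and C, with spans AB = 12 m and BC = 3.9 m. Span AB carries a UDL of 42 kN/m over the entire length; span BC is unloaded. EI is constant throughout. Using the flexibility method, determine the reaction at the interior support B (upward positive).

Release continuity at B by inserting a hinge; the redundant is the internal moment M_B. The primary structure is two simply-supported spans AB and BC.
Discontinuity in slope at B on the released structure — sum the simple-span end rotations:
  span AB: UDL 42: wL³/(24EI) = 3024/EI
  relative rotation θ_0 = (3024 + 0)/EI = 3024/EI
A unit hogging moment at B produces rotation L₁/(3EI) + L₂/(3EI) = 5.3/EI.
Compatibility: M_B·(L₁+L₂)/(3EI) = θ_0, giving M_B = 570.6 kN·m (hogging).
Span AB, ΣM about A with M_B applied at B: R_B^{AB}·12 = 3024 + 570.6, so R_B^{AB} = 299.5 kN and R_A = 504 − 299.5 = 204.5 kN.
Span BC, ΣM about C: R_B^{BC}·3.9 = 0 + 570.6, so R_B^{BC} = 146.3 kN and R_C = 0 − 146.3 = -146.3 kN.
R_B = 299.5 + 146.3 = 445.8 kN.

R_B = 445.8 kN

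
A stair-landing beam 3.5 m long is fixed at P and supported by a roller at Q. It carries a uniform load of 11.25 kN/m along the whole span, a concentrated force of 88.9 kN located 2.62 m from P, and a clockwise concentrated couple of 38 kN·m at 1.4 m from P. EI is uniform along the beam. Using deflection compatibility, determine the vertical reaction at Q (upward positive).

R_Q = 81.27 kN

Take the reaction at Q as the redundant and release it; the primary structure is a cantilever fixed at P.
Downward deflection at the released point Q due to the loads:
  UDL 11.25: wL⁴/(8EI) = 211/EI
  point load 88.9 at a = 2.62: Pa²(3L − a)/(6EI) = 801.5/EI
  clockwise couple 38 at a = 1.4: M₀a(2L − a)/(2EI) = 149/EI
  δ_0 = 1161/EI
Flexibility coefficient — unit upward force at Q: δ_{QQ} = L³/(3EI) = 14.29/EI.
The prop prevents deflection at Q: R_Q = δ_0/δ_{QQ} = 1161/14.29 = 81.27 kN.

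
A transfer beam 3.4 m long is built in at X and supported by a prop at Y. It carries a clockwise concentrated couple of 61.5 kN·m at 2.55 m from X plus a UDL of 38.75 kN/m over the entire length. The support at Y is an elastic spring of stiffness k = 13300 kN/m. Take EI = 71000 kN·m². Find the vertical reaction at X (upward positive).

R_X = 78.57 kN

Remove the prop at Y; the released (primary) structure is a cantilever built in at X.
Downward deflection at the released point Y due to the loads:
  clockwise couple 61.5 at a = 2.55: M₀a(2L − a)/(2EI) = 333.3/EI
  UDL 38.75: wL⁴/(8EI) = 647.3/EI
  δ_0 = 980.5/EI
Flexibility coefficient — unit upward force at Y: δ_{YY} = L³/(3EI) = 13.1/EI.
With EI = 71000 kN·m²: δ_0 = 0.01381 m and δ_{YY} = 0.000185 m/kN.
Compatibility — the spring shortens by R_Y/k under the reaction it provides: δ_0 − R_Y·δ_{YY} = R_Y/k. With 1/k = 0.000075 m/kN, R_Y = δ_0 / (δ_{YY} + 1/k) = 0.01381 / (0.000185 + 0.000075) = 53.18 kN.
Vertical equilibrium: R_X = ΣP − R_Y = 131.8 − 53.18 = 78.57 kN.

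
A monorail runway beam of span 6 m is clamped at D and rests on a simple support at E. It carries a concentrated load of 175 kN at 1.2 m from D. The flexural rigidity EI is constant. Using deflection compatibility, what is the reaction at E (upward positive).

R_E = 9.8 kN

Choose R_E as the redundant. The primary structure is the cantilever fixed at D.
Deflection at E on the released cantilever, summing each load's contribution:
  point load 175 at a = 1.2: Pa²(3L − a)/(6EI) = 705.6/EI
Flexibility coefficient — unit upward force at E: δ_{EE} = L³/(3EI) = 72/EI.
The prop prevents deflection at E: R_E = δ_0/δ_{EE} = 705.6/72 = 9.8 kN.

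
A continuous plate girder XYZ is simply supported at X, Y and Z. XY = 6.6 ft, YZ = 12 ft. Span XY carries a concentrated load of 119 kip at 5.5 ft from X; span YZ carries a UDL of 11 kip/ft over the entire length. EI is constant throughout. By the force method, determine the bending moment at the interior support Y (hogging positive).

Take M_Y as the redundant. Released structure: two simple spans XY and YZ with a hinge at Y.
End slopes at the hinge Y, treating each span as simply supported:
  span XY: point load 119 at a = 5.5: Pab(L + a)/(6LEI) = 220/EI
  span YZ: UDL 11: wL³/(24EI) = 792/EI
  relative rotation θ_0 = (220 + 792)/EI = 1012/EI
A unit hogging moment at Y produces rotation L₁/(3EI) + L₂/(3EI) = 6.2/EI.
Compatibility: M_Y·(L₁+L₂)/(3EI) = θ_0, giving M_Y = 163.2 kip·ft (hogging).

M_Y = 163.2 kip·ft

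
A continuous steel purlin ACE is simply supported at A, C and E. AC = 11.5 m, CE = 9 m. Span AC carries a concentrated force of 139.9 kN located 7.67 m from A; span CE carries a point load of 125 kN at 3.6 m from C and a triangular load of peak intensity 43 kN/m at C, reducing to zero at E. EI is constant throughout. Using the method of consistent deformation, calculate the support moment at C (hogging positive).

Release continuity at C by inserting a hinge; the redundant is the internal moment M_C. The primary structure is two simply-supported spans AC and CE.
Rotations at C on the released spans (each span's end-slope, ×1/EI):
  span AC: point load 139.9 at a = 7.67: Pab(L + a)/(6LEI) = 1142/EI
  span CE: point load 125 at a = 3.6: Pab(L + b)/(6LEI) = 648/EI
  span CE: triangular load, peak 43: w₀L³/(45EI) = 696.6/EI
  relative rotation θ_0 = (1142 + 1345)/EI = 2486/EI
A unit hogging moment at C produces rotation L₁/(3EI) + L₂/(3EI) = 6.833/EI.
Compatibility: M_C·(L₁+L₂)/(3EI) = θ_0, giving M_C = 363.9 kN·m (hogging).

M_C = 363.9 kN·m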